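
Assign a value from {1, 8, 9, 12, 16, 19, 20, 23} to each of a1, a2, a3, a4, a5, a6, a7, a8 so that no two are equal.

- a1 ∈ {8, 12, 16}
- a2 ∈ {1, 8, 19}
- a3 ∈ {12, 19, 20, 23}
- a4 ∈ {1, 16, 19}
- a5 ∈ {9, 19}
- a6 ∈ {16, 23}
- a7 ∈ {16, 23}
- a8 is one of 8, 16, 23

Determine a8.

8

The 8 variables together cover exactly {1, 8, 9, 12, 16, 19, 20, 23} — 8 values for 8 variables — and 9 appears only in a5's list, so a5 = 9.
The 7 still-open variables together cover exactly {1, 8, 12, 16, 19, 20, 23} — 7 values for 7 variables — and 20 appears only in a3's list, so a3 = 20.
The 6 still-open variables draw from only 6 values {1, 8, 12, 16, 19, 23}, so each is used; only a1 can be 12, hence a1 = 12.
a6 and a7 share exactly the 2 values {16, 23}; by pigeonhole those values go to them, so strike 16, 23 from a4, a8.
So a8 = 8.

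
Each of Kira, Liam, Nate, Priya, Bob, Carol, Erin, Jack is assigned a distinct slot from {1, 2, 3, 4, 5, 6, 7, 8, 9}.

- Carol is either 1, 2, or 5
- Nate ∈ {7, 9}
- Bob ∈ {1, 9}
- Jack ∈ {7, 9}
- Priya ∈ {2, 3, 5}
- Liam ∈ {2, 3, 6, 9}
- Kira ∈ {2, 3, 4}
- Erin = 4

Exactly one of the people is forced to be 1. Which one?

Bob

Erin has just one choice, so Erin = 4. So Kira can't be 4.
Among the 7 still-open variables, 6 fits only Liam (and all 7 values in {1, 2, 3, 5, 6, 7, 9} must be used), so Liam = 6.
Nate and Jack share exactly the 2 values {7, 9}; by pigeonhole those values go to them, so strike 7, 9 from Bob.
So 1 goes to Bob.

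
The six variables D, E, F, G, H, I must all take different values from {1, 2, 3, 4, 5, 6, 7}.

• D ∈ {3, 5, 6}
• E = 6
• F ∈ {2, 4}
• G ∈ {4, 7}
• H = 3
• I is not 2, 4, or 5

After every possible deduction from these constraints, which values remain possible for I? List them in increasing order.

E's domain is down to {6}, so E = 6. Strike 6 from D, I.
That leaves H = 3. Strike 3 from D, I.
D's domain is down to {5}, so D = 5.
No further eliminations apply; I can still be any of 1, 7.

1, 7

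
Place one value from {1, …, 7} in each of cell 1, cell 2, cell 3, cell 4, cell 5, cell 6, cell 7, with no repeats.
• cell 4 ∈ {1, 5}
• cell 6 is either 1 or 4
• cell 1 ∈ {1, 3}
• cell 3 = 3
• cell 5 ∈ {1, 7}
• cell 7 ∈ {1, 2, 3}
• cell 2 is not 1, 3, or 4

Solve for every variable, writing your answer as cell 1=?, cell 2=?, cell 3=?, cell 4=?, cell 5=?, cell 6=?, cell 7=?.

cell 1=1, cell 2=6, cell 3=3, cell 4=5, cell 5=7, cell 6=4, cell 7=2

cell 3's domain is down to {3}, so cell 3 = 3. Eliminate 3 elsewhere: cell 1, cell 7.
cell 1's domain is down to {1}, so cell 1 = 1. Remove 1 from cell 4, cell 5, cell 6, cell 7.
cell 4 has just one choice, so cell 4 = 5. So cell 2 can't be 5.
cell 5's domain is down to {7}, so cell 5 = 7. Remove 7 from cell 2.
cell 6's domain is down to {4}, so cell 6 = 4.
cell 7 has just one choice, so cell 7 = 2. So cell 2 can't be 2.
That leaves cell 2 = 6.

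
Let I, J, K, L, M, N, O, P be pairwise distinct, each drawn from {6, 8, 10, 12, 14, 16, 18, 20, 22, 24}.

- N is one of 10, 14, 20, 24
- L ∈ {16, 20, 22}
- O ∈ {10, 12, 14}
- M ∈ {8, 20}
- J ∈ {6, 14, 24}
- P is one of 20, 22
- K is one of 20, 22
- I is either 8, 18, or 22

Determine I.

The 2 variables K and P are confined to {20, 22}, which locks those values in; drop them from I, L, M, N.
L has just one choice, so L = 16.
M's domain is down to {8}, so M = 8. So I can't be 8.
So I = 18.

18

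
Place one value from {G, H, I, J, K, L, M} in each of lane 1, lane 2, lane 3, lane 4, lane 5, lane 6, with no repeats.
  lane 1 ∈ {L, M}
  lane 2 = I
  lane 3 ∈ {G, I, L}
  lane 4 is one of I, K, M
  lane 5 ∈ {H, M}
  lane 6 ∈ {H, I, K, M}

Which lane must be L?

lane 1

lane 2 has just one choice, so lane 2 = I. Strike I from lane 3, lane 4, lane 6.
Among the 5 still-open variables, G fits only lane 3 (and all 5 values in {G, H, K, L, M} must be used), so lane 3 = G.
Among the 4 still-open variables, L fits only lane 1 (and all 4 values in {H, K, L, M} must be used), so lane 1 = L.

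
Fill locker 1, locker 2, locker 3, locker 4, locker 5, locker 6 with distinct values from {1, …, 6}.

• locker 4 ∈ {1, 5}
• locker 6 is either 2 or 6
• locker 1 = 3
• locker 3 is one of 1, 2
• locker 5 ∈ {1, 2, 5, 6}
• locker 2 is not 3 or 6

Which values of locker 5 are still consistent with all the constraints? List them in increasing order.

1, 2, 5, 6

locker 1's domain is down to {3}, so locker 1 = 3.
Among the 5 still-open variables, 4 fits only locker 2 (and all 5 values in {1, 2, 4, 5, 6} must be used), so locker 2 = 4.
No further eliminations apply; locker 5 can still be any of 1, 2, 5, 6.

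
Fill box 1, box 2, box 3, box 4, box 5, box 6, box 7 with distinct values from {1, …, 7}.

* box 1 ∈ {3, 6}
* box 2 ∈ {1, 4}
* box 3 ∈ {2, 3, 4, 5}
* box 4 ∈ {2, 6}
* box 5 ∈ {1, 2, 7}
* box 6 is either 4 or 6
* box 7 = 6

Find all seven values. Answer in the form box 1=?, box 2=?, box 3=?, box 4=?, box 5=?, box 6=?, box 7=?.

box 1=3, box 2=1, box 3=5, box 4=2, box 5=7, box 6=4, box 7=6

box 7 must be 6 (only option left). Eliminate 6 elsewhere: box 1, box 4, box 6.
box 1 must be 3 (only option left). Eliminate 3 elsewhere: box 3.
box 4 must be 2 (only option left). Remove 2 from box 3, box 5.
That leaves box 6 = 4. Remove 4 from box 2, box 3.
box 2's domain is down to {1}, so box 2 = 1. Remove 1 from box 5.
box 3's domain is down to {5}, so box 3 = 5.
box 5's domain is down to {7}, so box 5 = 7.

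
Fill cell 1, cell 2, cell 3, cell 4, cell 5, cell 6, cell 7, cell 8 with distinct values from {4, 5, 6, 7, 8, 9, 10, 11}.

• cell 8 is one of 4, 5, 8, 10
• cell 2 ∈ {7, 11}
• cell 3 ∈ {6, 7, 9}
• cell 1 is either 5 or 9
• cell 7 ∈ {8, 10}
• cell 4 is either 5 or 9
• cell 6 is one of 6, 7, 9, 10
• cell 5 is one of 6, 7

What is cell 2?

11

The 8 variables together cover exactly {4, 5, 6, 7, 8, 9, 10, 11} — 8 values for 8 variables — and 4 appears only in cell 8's list, so cell 8 = 4.
Among the 7 still-open variables, 8 fits only cell 7 (and all 7 values in {5, 6, 7, 8, 9, 10, 11} must be used), so cell 7 = 8.
The 6 still-open variables draw from only 6 values {5, 6, 7, 9, 10, 11}, so each is used; only cell 6 can be 10, hence cell 6 = 10.
Among the 5 still-open variables, 11 fits only cell 2 (and all 5 values in {5, 6, 7, 9, 11} must be used), so cell 2 = 11.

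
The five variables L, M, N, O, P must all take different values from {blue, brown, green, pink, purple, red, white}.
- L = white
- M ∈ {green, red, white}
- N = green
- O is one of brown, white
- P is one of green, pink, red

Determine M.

red

L's domain is down to {white}, so L = white. So M, O can't be white.
That leaves N = green. Remove green from M, P.
So M = red.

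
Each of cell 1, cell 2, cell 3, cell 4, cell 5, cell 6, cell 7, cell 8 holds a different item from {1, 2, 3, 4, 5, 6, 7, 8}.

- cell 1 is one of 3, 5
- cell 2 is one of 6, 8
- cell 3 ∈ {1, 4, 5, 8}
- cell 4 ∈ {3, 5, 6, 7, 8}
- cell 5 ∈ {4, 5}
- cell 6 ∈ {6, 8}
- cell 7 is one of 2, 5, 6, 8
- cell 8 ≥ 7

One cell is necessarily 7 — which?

cell 8

The 8 variables together cover exactly {1, 2, 3, 4, 5, 6, 7, 8} — 8 values for 8 variables — and 1 appears only in cell 3's list, so cell 3 = 1.
Among the 7 still-open variables, 2 fits only cell 7 (and all 7 values in {2, 3, 4, 5, 6, 7, 8} must be used), so cell 7 = 2.
Among the 6 still-open variables, 4 fits only cell 5 (and all 6 values in {3, 4, 5, 6, 7, 8} must be used), so cell 5 = 4.
The 2 variables cell 2 and cell 6 are confined to {6, 8}, which locks those values in; drop them from cell 4, cell 8.
So 7 goes to cell 8.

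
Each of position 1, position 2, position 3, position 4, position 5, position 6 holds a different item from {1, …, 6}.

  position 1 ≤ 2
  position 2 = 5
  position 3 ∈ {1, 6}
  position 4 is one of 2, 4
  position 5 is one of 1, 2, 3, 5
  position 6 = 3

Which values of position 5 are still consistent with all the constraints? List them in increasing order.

1, 2

position 2 has just one choice, so position 2 = 5. Eliminate 5 elsewhere: position 5.
position 6 must be 3 (only option left). So position 5 can't be 3.
The 4 still-open variables together cover exactly {1, 2, 4, 6} — 4 values for 4 variables — and 4 appears only in position 4's list, so position 4 = 4.
The 3 still-open variables together cover exactly {1, 2, 6} — 3 values for 3 variables — and 6 appears only in position 3's list, so position 3 = 6.
No further eliminations apply; position 5 can still be any of 1, 2.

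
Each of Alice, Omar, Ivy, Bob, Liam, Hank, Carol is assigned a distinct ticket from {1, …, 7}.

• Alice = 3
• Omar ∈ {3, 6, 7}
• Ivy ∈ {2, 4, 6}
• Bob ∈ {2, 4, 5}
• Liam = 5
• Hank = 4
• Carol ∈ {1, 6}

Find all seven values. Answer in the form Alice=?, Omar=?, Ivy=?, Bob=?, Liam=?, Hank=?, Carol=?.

Alice's domain is down to {3}, so Alice = 3. Remove 3 from Omar.
Liam must be 5 (only option left). Strike 5 from Bob.
Hank's domain is down to {4}, so Hank = 4. Remove 4 from Ivy, Bob.
Bob has just one choice, so Bob = 2. Remove 2 from Ivy.
Ivy has just one choice, so Ivy = 6. Eliminate 6 elsewhere: Omar, Carol.
Carol has just one choice, so Carol = 1.
That leaves Omar = 7.

Alice=3, Omar=7, Ivy=6, Bob=2, Liam=5, Hank=4, Carol=1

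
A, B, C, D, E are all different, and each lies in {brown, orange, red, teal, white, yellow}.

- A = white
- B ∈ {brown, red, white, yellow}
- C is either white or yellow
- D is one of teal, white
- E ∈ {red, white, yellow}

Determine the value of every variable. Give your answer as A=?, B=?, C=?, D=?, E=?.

A=white, B=brown, C=yellow, D=teal, E=red

A has just one choice, so A = white. Eliminate white elsewhere: B, C, D, E.
C's domain is down to {yellow}, so C = yellow. Remove yellow from B, E.
D has just one choice, so D = teal.
E must be red (only option left). Eliminate red elsewhere: B.
B must be brown (only option left).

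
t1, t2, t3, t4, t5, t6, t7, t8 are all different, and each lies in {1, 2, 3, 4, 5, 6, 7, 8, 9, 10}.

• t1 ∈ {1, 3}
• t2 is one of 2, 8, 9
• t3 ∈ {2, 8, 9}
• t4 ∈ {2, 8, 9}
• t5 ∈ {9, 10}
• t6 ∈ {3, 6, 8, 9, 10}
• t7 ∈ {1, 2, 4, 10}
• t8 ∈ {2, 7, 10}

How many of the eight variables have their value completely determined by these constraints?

2

t2, t3, t4 between them cover only {2, 8, 9} — a naked triple. Remove those values from t5, t6, t7, t8.
That leaves t5 = 10. Strike 10 from t6, t7, t8.
t8 has just one choice, so t8 = 7.
Determined: t5=10, t8=7. The other variables each still have more than one consistent value. That makes 2.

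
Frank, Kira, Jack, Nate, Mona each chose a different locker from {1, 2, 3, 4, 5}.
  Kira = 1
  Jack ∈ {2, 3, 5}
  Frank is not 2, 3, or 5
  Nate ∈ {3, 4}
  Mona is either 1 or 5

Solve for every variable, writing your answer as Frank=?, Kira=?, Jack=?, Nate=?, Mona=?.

Kira must be 1 (only option left). Strike 1 from Frank, Mona.
Mona has just one choice, so Mona = 5. Strike 5 from Jack.
Frank must be 4 (only option left). Remove 4 from Nate.
That leaves Nate = 3. So Jack can't be 3.
Jack has just one choice, so Jack = 2.

Frank=4, Kira=1, Jack=2, Nate=3, Mona=5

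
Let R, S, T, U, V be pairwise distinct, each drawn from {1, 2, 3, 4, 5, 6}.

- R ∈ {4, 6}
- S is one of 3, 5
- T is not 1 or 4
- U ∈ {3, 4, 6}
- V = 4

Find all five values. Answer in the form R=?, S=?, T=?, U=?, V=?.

V must be 4 (only option left). Remove 4 from R, U.
R's domain is down to {6}, so R = 6. Strike 6 from T, U.
U has just one choice, so U = 3. Eliminate 3 elsewhere: S, T.
That leaves S = 5. Strike 5 from T.
T has just one choice, so T = 2.

R=6, S=5, T=2, U=3, V=4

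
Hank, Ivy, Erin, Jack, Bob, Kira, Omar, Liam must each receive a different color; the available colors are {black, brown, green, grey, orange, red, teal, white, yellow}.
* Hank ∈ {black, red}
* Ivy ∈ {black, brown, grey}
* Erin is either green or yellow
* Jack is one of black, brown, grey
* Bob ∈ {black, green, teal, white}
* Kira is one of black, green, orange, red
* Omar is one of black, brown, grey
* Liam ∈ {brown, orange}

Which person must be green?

Ivy, Jack, Omar between them cover only {black, brown, grey} — a naked triple. Remove those values from Hank, Bob, Kira, Liam.
Hank has just one choice, so Hank = red. Remove red from Kira.
Liam's domain is down to {orange}, so Liam = orange. Eliminate orange elsewhere: Kira.
So green goes to Kira.

Kira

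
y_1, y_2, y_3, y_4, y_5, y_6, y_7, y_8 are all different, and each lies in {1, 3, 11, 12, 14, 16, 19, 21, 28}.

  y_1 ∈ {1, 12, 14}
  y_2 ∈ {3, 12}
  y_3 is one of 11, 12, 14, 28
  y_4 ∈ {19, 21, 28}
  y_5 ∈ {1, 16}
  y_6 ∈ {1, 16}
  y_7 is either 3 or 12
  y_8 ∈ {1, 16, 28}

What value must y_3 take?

y_2 and y_7 share exactly the 2 values {3, 12}; by pigeonhole those values go to them, so strike 3, 12 from y_1, y_3.
y_5 and y_6 between them cover only {1, 16} — a naked pair. Remove those values from y_1, y_8.
y_1 must be 14 (only option left). So y_3 can't be 14.
y_8's domain is down to {28}, so y_8 = 28. Strike 28 from y_3, y_4.
So y_3 = 11.

11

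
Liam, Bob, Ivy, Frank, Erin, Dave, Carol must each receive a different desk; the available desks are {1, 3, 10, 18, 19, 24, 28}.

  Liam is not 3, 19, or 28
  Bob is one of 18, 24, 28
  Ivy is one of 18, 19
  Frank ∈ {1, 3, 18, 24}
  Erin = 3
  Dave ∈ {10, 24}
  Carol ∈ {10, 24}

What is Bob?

28

Erin has just one choice, so Erin = 3. So Frank can't be 3.
The 6 still-open variables together cover exactly {1, 10, 18, 19, 24, 28} — 6 values for 6 variables — and 19 appears only in Ivy's list, so Ivy = 19.
The 5 still-open variables together cover exactly {1, 10, 18, 24, 28} — 5 values for 5 variables — and 28 appears only in Bob's list, so Bob = 28.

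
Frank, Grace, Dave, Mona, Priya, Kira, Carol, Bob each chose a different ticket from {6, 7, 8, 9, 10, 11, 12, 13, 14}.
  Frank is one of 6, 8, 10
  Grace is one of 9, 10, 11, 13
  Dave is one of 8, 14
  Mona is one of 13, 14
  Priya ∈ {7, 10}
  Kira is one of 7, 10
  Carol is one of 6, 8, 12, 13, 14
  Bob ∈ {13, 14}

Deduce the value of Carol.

Mona and Bob share exactly the 2 values {13, 14}; by pigeonhole those values go to them, so strike 13, 14 from Grace, Dave, Carol.
Dave's domain is down to {8}, so Dave = 8. Eliminate 8 elsewhere: Frank, Carol.
The 2 variables Priya and Kira are confined to {7, 10}, which locks those values in; drop them from Frank, Grace.
Frank has just one choice, so Frank = 6. Eliminate 6 elsewhere: Carol.
So Carol = 12.

12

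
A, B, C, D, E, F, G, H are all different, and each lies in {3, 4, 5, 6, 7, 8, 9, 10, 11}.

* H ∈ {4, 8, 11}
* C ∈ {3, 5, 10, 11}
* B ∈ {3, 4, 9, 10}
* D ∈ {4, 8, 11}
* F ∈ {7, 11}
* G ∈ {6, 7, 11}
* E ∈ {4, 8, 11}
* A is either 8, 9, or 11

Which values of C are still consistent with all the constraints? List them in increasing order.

3, 5, 10

The 3 variables D, E, H are confined to {4, 8, 11}, which locks those values in; drop them from A, B, C, F, G.
A must be 9 (only option left). Remove 9 from B.
That leaves F = 7. Eliminate 7 elsewhere: G.
G has just one choice, so G = 6.
No further eliminations apply; C can still be any of 3, 5, 10.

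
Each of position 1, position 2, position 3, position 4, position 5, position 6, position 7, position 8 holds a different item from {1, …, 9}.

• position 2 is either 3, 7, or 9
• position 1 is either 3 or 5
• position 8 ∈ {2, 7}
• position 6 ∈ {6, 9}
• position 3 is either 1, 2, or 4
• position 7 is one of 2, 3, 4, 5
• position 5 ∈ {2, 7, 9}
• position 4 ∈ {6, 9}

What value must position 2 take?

The 8 variables draw from only 8 values {1, 2, 3, 4, 5, 6, 7, 9}, so each is used; only position 3 can be 1, hence position 3 = 1.
The 7 still-open variables draw from only 7 values {2, 3, 4, 5, 6, 7, 9}, so each is used; only position 7 can be 4, hence position 7 = 4.
The 6 still-open variables draw from only 6 values {2, 3, 5, 6, 7, 9}, so each is used; only position 1 can be 5, hence position 1 = 5.
Among the 5 still-open variables, 3 fits only position 2 (and all 5 values in {2, 3, 6, 7, 9} must be used), so position 2 = 3.

3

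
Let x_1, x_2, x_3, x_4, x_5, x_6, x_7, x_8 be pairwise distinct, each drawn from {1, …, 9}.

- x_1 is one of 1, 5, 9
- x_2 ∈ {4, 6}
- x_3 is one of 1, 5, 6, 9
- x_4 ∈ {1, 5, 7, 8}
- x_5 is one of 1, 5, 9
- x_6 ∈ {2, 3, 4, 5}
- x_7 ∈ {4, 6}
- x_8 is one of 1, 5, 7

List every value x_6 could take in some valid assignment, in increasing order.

2, 3

x_2 and x_7 between them cover only {4, 6} — a naked pair. Remove those values from x_3, x_6.
x_1, x_3, x_5 between them cover only {1, 5, 9} — a naked triple. Remove those values from x_4, x_6, x_8.
x_8 must be 7 (only option left). So x_4 can't be 7.
That leaves x_4 = 8.
No further eliminations apply; x_6 can still be any of 2, 3.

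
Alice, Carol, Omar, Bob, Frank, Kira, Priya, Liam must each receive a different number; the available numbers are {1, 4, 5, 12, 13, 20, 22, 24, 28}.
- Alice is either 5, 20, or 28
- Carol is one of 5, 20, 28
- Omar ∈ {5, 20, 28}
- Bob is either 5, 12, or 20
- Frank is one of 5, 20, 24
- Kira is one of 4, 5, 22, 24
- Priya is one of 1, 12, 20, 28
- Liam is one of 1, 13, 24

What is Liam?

13

Alice, Carol, Omar between them cover only {5, 20, 28} — a naked triple. Remove those values from Bob, Frank, Kira, Priya.
Bob has just one choice, so Bob = 12. Eliminate 12 elsewhere: Priya.
Frank has just one choice, so Frank = 24. Strike 24 from Kira, Liam.
Priya's domain is down to {1}, so Priya = 1. Strike 1 from Liam.
So Liam = 13.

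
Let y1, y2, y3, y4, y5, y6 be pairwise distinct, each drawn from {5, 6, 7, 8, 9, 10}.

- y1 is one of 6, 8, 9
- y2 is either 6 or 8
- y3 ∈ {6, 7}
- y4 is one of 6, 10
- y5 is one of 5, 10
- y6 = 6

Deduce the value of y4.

10

y6 must be 6 (only option left). Eliminate 6 elsewhere: y1, y2, y3, y4.
So y4 = 10.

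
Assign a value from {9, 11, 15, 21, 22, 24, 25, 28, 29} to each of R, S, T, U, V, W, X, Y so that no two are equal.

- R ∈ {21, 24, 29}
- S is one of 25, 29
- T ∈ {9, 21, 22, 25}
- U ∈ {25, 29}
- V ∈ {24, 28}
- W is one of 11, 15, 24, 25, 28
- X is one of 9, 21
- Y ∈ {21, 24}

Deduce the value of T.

S and U share exactly the 2 values {25, 29}; by pigeonhole those values go to them, so strike 25, 29 from R, T, W.
R and Y between them cover only {21, 24} — a naked pair. Remove those values from T, V, W, X.
V has just one choice, so V = 28. Remove 28 from W.
That leaves X = 9. So T can't be 9.
So T = 22.

22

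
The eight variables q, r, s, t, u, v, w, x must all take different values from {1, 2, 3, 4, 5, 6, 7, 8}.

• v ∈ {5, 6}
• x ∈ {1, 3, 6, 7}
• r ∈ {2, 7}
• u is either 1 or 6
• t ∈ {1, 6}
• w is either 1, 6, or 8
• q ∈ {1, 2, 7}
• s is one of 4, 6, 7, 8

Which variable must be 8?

The 8 variables together cover exactly {1, 2, 3, 4, 5, 6, 7, 8} — 8 values for 8 variables — and 3 appears only in x's list, so x = 3.
The 7 still-open variables draw from only 7 values {1, 2, 4, 5, 6, 7, 8}, so each is used; only s can be 4, hence s = 4.
The 6 still-open variables draw from only 6 values {1, 2, 5, 6, 7, 8}, so each is used; only v can be 5, hence v = 5.
Among the 5 still-open variables, 8 fits only w (and all 5 values in {1, 2, 6, 7, 8} must be used), so w = 8.

w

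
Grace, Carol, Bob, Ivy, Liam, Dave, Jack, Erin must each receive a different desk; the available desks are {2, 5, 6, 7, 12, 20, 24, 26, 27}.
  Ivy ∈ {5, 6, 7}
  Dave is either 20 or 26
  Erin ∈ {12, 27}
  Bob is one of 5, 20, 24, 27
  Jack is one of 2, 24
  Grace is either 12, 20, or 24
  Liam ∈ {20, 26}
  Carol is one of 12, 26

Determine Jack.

2

The 2 variables Liam and Dave are confined to {20, 26}, which locks those values in; drop them from Grace, Carol, Bob.
Carol's domain is down to {12}, so Carol = 12. Strike 12 from Grace, Erin.
Erin has just one choice, so Erin = 27. Remove 27 from Bob.
Grace must be 24 (only option left). Remove 24 from Bob, Jack.
So Jack = 2.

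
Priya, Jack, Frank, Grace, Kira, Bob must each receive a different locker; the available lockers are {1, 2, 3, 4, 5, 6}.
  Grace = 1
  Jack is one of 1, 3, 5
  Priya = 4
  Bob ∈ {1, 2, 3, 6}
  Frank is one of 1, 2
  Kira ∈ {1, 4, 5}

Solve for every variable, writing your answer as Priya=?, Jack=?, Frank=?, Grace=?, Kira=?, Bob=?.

Priya=4, Jack=3, Frank=2, Grace=1, Kira=5, Bob=6

Priya's domain is down to {4}, so Priya = 4. Strike 4 from Kira.
Grace must be 1 (only option left). Strike 1 from Jack, Frank, Kira, Bob.
That leaves Kira = 5. So Jack can't be 5.
That leaves Jack = 3. Eliminate 3 elsewhere: Bob.
Frank's domain is down to {2}, so Frank = 2. Eliminate 2 elsewhere: Bob.
That leaves Bob = 6.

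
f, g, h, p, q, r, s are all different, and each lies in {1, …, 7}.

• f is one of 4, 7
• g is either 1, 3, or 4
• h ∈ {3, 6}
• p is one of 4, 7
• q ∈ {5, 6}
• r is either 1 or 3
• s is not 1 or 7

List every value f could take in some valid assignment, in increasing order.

4, 7

The 7 variables together cover exactly {1, 2, 3, 4, 5, 6, 7} — 7 values for 7 variables — and 2 appears only in s's list, so s = 2.
Among the 6 still-open variables, 5 fits only q (and all 6 values in {1, 3, 4, 5, 6, 7} must be used), so q = 5.
The 5 still-open variables draw from only 5 values {1, 3, 4, 6, 7}, so each is used; only h can be 6, hence h = 6.
f and p between them cover only {4, 7} — a naked pair. Remove those values from g.
No further eliminations apply; f can still be any of 4, 7.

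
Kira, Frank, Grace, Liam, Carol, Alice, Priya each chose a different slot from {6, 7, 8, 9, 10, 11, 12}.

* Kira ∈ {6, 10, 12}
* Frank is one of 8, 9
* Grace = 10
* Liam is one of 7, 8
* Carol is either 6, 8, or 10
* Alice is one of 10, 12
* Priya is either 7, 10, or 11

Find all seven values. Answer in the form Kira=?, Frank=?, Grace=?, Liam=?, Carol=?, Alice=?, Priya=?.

Grace has just one choice, so Grace = 10. Remove 10 from Kira, Carol, Alice, Priya.
Alice's domain is down to {12}, so Alice = 12. Remove 12 from Kira.
Kira's domain is down to {6}, so Kira = 6. Eliminate 6 elsewhere: Carol.
That leaves Carol = 8. Eliminate 8 elsewhere: Frank, Liam.
Frank must be 9 (only option left).
Liam's domain is down to {7}, so Liam = 7. So Priya can't be 7.
Priya must be 11 (only option left).

Kira=6, Frank=9, Grace=10, Liam=7, Carol=8, Alice=12, Priya=11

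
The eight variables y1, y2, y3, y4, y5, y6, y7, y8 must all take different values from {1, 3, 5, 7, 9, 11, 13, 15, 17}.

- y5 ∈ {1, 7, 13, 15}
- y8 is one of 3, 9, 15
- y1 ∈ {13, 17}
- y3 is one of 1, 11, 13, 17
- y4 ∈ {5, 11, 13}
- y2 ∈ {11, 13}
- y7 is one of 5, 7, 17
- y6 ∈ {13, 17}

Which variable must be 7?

y1 and y6 between them cover only {13, 17} — a naked pair. Remove those values from y2, y3, y4, y5, y7.
That leaves y2 = 11. So y3, y4 can't be 11.
y3 has just one choice, so y3 = 1. Strike 1 from y5.
y4 must be 5 (only option left). Remove 5 from y7.
So 7 goes to y7.

y7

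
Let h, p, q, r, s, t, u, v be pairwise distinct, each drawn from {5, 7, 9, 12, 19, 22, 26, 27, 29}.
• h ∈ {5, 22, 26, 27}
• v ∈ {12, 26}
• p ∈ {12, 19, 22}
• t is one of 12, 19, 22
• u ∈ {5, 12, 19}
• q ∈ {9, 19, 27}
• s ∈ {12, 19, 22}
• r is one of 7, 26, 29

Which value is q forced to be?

The 3 variables p, s, t are confined to {12, 19, 22}, which locks those values in; drop them from h, q, u, v.
u has just one choice, so u = 5. Eliminate 5 elsewhere: h.
v's domain is down to {26}, so v = 26. Eliminate 26 elsewhere: h, r.
h has just one choice, so h = 27. So q can't be 27.
So q = 9.

9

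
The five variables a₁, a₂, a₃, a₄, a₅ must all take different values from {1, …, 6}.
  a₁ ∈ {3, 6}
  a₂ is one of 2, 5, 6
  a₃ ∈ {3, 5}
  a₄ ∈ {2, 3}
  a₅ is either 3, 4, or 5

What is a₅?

4

The 5 variables together cover exactly {2, 3, 4, 5, 6} — 5 values for 5 variables — and 4 appears only in a₅'s list, so a₅ = 4.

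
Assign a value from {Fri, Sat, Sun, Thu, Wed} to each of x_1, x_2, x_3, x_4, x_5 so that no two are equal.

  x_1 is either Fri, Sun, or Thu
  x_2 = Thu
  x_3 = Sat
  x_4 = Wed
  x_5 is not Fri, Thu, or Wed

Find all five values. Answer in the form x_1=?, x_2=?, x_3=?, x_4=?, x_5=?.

x_2 has just one choice, so x_2 = Thu. Strike Thu from x_1.
x_3's domain is down to {Sat}, so x_3 = Sat. Strike Sat from x_5.
That leaves x_4 = Wed.
x_5's domain is down to {Sun}, so x_5 = Sun. Strike Sun from x_1.
That leaves x_1 = Fri.

x_1=Fri, x_2=Thu, x_3=Sat, x_4=Wed, x_5=Sun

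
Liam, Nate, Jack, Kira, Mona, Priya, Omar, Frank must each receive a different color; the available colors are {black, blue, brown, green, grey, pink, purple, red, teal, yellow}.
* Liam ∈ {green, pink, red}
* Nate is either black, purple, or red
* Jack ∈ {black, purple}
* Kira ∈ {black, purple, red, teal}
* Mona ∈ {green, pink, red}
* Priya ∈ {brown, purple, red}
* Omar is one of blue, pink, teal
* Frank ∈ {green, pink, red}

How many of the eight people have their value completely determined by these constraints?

Among the 8 variables, blue fits only Omar (and all 8 values in {black, blue, brown, green, pink, purple, red, teal} must be used), so Omar = blue.
The 7 still-open variables together cover exactly {black, brown, green, pink, purple, red, teal} — 7 values for 7 variables — and brown appears only in Priya's list, so Priya = brown.
Among the 6 still-open variables, teal fits only Kira (and all 6 values in {black, green, pink, purple, red, teal} must be used), so Kira = teal.
Liam, Mona, Frank between them cover only {green, pink, red} — a naked triple. Remove those values from Nate.
Determined: Kira=teal, Priya=brown, Omar=blue. The other people each still have more than one consistent value. That makes 3.

3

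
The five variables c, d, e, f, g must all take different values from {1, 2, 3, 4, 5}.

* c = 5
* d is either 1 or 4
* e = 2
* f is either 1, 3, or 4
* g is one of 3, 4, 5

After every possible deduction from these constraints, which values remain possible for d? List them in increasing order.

c must be 5 (only option left). Remove 5 from g.
e has just one choice, so e = 2.
No further eliminations apply; d can still be any of 1, 4.

1, 4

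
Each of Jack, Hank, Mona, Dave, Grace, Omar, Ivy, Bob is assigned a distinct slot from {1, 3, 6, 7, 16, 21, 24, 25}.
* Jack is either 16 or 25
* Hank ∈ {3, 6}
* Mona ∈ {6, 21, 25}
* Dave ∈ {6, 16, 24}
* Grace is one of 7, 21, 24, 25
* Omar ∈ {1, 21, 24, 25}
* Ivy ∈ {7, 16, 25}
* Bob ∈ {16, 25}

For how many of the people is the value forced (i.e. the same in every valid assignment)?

Among the 8 variables, 1 fits only Omar (and all 8 values in {1, 3, 6, 7, 16, 21, 24, 25} must be used), so Omar = 1.
The 7 still-open variables together cover exactly {3, 6, 7, 16, 21, 24, 25} — 7 values for 7 variables — and 3 appears only in Hank's list, so Hank = 3.
Jack and Bob share exactly the 2 values {16, 25}; by pigeonhole those values go to them, so strike 16, 25 from Mona, Dave, Grace, Ivy.
Ivy must be 7 (only option left). Remove 7 from Grace.
Determined: Hank=3, Omar=1, Ivy=7. The other people each still have more than one consistent value. That makes 3.

3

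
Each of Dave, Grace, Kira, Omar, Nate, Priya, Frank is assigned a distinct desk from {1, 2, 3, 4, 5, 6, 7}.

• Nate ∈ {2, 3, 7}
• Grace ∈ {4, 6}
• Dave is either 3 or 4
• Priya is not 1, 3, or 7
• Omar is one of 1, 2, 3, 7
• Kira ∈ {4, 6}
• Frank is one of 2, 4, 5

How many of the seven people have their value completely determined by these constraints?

3

The 7 variables together cover exactly {1, 2, 3, 4, 5, 6, 7} — 7 values for 7 variables — and 1 appears only in Omar's list, so Omar = 1.
The 6 still-open variables draw from only 6 values {2, 3, 4, 5, 6, 7}, so each is used; only Nate can be 7, hence Nate = 7.
Among the 5 still-open variables, 3 fits only Dave (and all 5 values in {2, 3, 4, 5, 6} must be used), so Dave = 3.
Grace and Kira share exactly the 2 values {4, 6}; by pigeonhole those values go to them, so strike 4, 6 from Priya, Frank.
Determined: Dave=3, Omar=1, Nate=7. The other people each still have more than one consistent value. That makes 3.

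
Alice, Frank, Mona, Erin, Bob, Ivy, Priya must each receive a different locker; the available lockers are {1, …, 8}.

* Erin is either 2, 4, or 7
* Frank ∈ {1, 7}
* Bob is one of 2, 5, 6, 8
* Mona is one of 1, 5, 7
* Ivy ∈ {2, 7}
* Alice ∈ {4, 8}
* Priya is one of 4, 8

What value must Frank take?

1

Among the 7 variables, 6 fits only Bob (and all 7 values in {1, 2, 4, 5, 6, 7, 8} must be used), so Bob = 6.
The 6 still-open variables together cover exactly {1, 2, 4, 5, 7, 8} — 6 values for 6 variables — and 5 appears only in Mona's list, so Mona = 5.
The 5 still-open variables draw from only 5 values {1, 2, 4, 7, 8}, so each is used; only Frank can be 1, hence Frank = 1.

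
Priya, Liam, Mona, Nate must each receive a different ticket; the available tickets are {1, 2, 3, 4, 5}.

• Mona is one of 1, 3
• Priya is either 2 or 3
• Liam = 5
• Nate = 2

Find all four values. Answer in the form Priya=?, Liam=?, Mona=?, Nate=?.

Liam must be 5 (only option left).
That leaves Nate = 2. Remove 2 from Priya.
Priya's domain is down to {3}, so Priya = 3. Eliminate 3 elsewhere: Mona.
Mona must be 1 (only option left).

Priya=3, Liam=5, Mona=1, Nate=2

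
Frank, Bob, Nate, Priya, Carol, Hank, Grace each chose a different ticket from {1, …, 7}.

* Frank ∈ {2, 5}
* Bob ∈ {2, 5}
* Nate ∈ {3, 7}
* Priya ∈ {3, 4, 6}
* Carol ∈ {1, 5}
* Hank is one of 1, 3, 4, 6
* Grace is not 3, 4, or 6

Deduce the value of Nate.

3

Frank and Bob between them cover only {2, 5} — a naked pair. Remove those values from Carol, Grace.
Carol's domain is down to {1}, so Carol = 1. So Hank, Grace can't be 1.
Grace has just one choice, so Grace = 7. Strike 7 from Nate.
So Nate = 3.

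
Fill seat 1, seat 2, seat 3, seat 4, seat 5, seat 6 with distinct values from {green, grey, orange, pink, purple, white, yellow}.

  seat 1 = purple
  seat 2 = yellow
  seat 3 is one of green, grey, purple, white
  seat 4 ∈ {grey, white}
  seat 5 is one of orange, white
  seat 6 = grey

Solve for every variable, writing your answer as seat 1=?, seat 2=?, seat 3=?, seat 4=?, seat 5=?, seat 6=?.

seat 1's domain is down to {purple}, so seat 1 = purple. So seat 3 can't be purple.
seat 2's domain is down to {yellow}, so seat 2 = yellow.
seat 6 has just one choice, so seat 6 = grey. So seat 3, seat 4 can't be grey.
seat 4 must be white (only option left). Eliminate white elsewhere: seat 3, seat 5.
seat 5 has just one choice, so seat 5 = orange.
seat 3 must be green (only option left).

seat 1=purple, seat 2=yellow, seat 3=green, seat 4=white, seat 5=orange, seat 6=grey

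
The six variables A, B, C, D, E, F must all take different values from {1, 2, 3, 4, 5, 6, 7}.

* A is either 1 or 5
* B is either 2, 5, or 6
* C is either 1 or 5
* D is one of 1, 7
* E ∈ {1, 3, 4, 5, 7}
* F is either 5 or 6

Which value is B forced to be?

The 2 variables A and C are confined to {1, 5}, which locks those values in; drop them from B, D, E, F.
D must be 7 (only option left). Strike 7 from E.
F must be 6 (only option left). Eliminate 6 elsewhere: B.
So B = 2.

2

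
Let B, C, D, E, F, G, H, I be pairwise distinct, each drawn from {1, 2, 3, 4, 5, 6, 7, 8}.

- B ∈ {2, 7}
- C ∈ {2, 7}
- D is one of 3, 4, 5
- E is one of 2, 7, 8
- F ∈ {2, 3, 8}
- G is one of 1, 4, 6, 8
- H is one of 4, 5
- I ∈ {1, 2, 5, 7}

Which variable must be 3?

Among the 8 variables, 6 fits only G (and all 8 values in {1, 2, 3, 4, 5, 6, 7, 8} must be used), so G = 6.
The 7 still-open variables draw from only 7 values {1, 2, 3, 4, 5, 7, 8}, so each is used; only I can be 1, hence I = 1.
The 2 variables B and C are confined to {2, 7}, which locks those values in; drop them from E, F.
E's domain is down to {8}, so E = 8. Eliminate 8 elsewhere: F.
So 3 goes to F.

F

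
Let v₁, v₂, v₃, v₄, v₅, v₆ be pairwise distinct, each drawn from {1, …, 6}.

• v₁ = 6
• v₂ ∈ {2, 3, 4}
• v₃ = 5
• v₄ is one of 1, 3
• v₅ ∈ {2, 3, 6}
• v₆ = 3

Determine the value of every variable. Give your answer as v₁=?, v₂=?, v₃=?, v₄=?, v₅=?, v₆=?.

v₁=6, v₂=4, v₃=5, v₄=1, v₅=2, v₆=3

v₁ must be 6 (only option left). Strike 6 from v₅.
v₃ has just one choice, so v₃ = 5.
v₆ must be 3 (only option left). Remove 3 from v₂, v₄, v₅.
v₄ must be 1 (only option left).
That leaves v₅ = 2. Strike 2 from v₂.
v₂ must be 4 (only option left).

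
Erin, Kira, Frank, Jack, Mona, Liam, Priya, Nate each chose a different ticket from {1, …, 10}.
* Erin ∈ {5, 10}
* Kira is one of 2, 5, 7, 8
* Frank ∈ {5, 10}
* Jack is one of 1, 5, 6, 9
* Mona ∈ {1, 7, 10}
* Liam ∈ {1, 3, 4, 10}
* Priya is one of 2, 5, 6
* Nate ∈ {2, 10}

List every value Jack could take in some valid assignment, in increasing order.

Erin and Frank share exactly the 2 values {5, 10}; by pigeonhole those values go to them, so strike 5, 10 from Kira, Jack, Mona, Liam, Priya, Nate.
Nate has just one choice, so Nate = 2. Remove 2 from Kira, Priya.
Priya has just one choice, so Priya = 6. Strike 6 from Jack.
No further eliminations apply; Jack can still be any of 1, 9.

1, 9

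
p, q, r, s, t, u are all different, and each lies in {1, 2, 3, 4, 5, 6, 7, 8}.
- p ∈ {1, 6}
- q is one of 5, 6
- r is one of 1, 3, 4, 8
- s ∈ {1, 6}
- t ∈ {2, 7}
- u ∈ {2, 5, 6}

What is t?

The 2 variables p and s are confined to {1, 6}, which locks those values in; drop them from q, r, u.
q's domain is down to {5}, so q = 5. Strike 5 from u.
u's domain is down to {2}, so u = 2. Strike 2 from t.
So t = 7.

7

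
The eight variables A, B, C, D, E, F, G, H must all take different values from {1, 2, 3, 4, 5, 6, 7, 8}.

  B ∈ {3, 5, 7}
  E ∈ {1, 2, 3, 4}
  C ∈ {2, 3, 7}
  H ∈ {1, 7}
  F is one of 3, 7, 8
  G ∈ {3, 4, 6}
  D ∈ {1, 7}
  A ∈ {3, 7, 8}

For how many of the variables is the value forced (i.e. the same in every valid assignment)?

Among the 8 variables, 5 fits only B (and all 8 values in {1, 2, 3, 4, 5, 6, 7, 8} must be used), so B = 5.
The 7 still-open variables draw from only 7 values {1, 2, 3, 4, 6, 7, 8}, so each is used; only G can be 6, hence G = 6.
The 6 still-open variables together cover exactly {1, 2, 3, 4, 7, 8} — 6 values for 6 variables — and 4 appears only in E's list, so E = 4.
The 5 still-open variables draw from only 5 values {1, 2, 3, 7, 8}, so each is used; only C can be 2, hence C = 2.
D and H share exactly the 2 values {1, 7}; by pigeonhole those values go to them, so strike 1, 7 from A, F.
Determined: B=5, C=2, E=4, G=6. The other variables each still have more than one consistent value. That makes 4.

4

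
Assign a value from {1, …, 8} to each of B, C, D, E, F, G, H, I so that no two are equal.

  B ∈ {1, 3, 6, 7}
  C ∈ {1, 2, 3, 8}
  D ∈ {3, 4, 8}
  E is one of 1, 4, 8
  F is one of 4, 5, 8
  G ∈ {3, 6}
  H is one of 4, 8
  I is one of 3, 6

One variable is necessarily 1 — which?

E

Among the 8 variables, 2 fits only C (and all 8 values in {1, 2, 3, 4, 5, 6, 7, 8} must be used), so C = 2.
The 7 still-open variables together cover exactly {1, 3, 4, 5, 6, 7, 8} — 7 values for 7 variables — and 5 appears only in F's list, so F = 5.
The 6 still-open variables draw from only 6 values {1, 3, 4, 6, 7, 8}, so each is used; only B can be 7, hence B = 7.
The 5 still-open variables draw from only 5 values {1, 3, 4, 6, 8}, so each is used; only E can be 1, hence E = 1.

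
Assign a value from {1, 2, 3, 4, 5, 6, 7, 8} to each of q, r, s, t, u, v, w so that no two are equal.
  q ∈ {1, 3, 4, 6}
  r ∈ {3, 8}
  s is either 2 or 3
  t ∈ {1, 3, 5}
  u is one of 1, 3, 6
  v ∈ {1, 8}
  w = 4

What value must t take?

w must be 4 (only option left). Eliminate 4 elsewhere: q.
The 6 still-open variables together cover exactly {1, 2, 3, 5, 6, 8} — 6 values for 6 variables — and 2 appears only in s's list, so s = 2.
The 5 still-open variables draw from only 5 values {1, 3, 5, 6, 8}, so each is used; only t can be 5, hence t = 5.

5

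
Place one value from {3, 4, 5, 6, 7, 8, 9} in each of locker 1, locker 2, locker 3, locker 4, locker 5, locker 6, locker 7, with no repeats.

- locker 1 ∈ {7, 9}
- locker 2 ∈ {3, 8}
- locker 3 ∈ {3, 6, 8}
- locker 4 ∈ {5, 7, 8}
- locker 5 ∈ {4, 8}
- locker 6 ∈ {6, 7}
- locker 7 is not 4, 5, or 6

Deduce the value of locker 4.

Among the 7 variables, 4 fits only locker 5 (and all 7 values in {3, 4, 5, 6, 7, 8, 9} must be used), so locker 5 = 4.
The 6 still-open variables together cover exactly {3, 5, 6, 7, 8, 9} — 6 values for 6 variables — and 5 appears only in locker 4's list, so locker 4 = 5.

5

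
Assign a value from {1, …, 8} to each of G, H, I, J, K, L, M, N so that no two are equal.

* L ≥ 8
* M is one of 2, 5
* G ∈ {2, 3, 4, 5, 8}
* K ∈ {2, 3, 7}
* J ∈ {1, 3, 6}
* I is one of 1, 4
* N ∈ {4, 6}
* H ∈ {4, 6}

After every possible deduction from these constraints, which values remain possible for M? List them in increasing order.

2, 5

L has just one choice, so L = 8. Strike 8 from G.
The 7 still-open variables together cover exactly {1, 2, 3, 4, 5, 6, 7} — 7 values for 7 variables — and 7 appears only in K's list, so K = 7.
H and N between them cover only {4, 6} — a naked pair. Remove those values from G, I, J.
I has just one choice, so I = 1. Strike 1 from J.
J has just one choice, so J = 3. Remove 3 from G.
No further eliminations apply; M can still be any of 2, 5.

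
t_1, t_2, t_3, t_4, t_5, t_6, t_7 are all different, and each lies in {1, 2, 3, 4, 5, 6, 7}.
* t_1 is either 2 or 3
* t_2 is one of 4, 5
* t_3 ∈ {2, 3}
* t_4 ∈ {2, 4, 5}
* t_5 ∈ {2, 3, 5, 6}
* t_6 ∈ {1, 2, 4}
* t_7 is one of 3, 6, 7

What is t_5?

The 7 variables draw from only 7 values {1, 2, 3, 4, 5, 6, 7}, so each is used; only t_6 can be 1, hence t_6 = 1.
The 6 still-open variables draw from only 6 values {2, 3, 4, 5, 6, 7}, so each is used; only t_7 can be 7, hence t_7 = 7.
The 5 still-open variables draw from only 5 values {2, 3, 4, 5, 6}, so each is used; only t_5 can be 6, hence t_5 = 6.

6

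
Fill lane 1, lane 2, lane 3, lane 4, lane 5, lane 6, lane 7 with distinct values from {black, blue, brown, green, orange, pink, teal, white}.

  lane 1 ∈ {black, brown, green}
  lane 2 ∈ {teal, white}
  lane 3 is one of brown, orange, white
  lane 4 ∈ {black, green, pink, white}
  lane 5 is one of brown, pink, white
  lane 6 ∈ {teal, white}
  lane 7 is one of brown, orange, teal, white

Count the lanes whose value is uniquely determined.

lane 2 and lane 6 between them cover only {teal, white} — a naked pair. Remove those values from lane 3, lane 4, lane 5, lane 7.
lane 3 and lane 7 between them cover only {brown, orange} — a naked pair. Remove those values from lane 1, lane 5.
lane 5's domain is down to {pink}, so lane 5 = pink. Strike pink from lane 4.
Determined: lane 5=pink. The other lanes each still have more than one consistent value. That makes 1.

1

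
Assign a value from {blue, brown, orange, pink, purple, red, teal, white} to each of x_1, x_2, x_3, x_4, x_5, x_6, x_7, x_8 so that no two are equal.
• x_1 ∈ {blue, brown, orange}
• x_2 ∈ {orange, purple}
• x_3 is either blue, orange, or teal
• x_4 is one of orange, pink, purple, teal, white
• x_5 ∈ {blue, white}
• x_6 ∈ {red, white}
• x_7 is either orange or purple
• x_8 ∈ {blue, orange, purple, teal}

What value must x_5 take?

Among the 8 variables, brown fits only x_1 (and all 8 values in {blue, brown, orange, pink, purple, red, teal, white} must be used), so x_1 = brown.
The 7 still-open variables together cover exactly {blue, orange, pink, purple, red, teal, white} — 7 values for 7 variables — and pink appears only in x_4's list, so x_4 = pink.
The 6 still-open variables draw from only 6 values {blue, orange, purple, red, teal, white}, so each is used; only x_6 can be red, hence x_6 = red.
The 5 still-open variables draw from only 5 values {blue, orange, purple, teal, white}, so each is used; only x_5 can be white, hence x_5 = white.

white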